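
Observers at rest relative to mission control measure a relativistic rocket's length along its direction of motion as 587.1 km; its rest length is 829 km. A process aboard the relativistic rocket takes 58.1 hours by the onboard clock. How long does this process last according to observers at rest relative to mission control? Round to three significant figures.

82.0 hours

γ = L₀/L = 829/587.1 = 1.41203.
The same γ dilates the second interval: 1.41203 × 58.1 hours = 82.0 hours.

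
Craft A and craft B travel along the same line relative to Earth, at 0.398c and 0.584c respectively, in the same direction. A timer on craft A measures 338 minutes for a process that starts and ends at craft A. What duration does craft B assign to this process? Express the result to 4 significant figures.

Speed of craft A in craft B's frame: u = (v_A − v_B)/(1 − v_A v_B/c²) = (0.398 − 0.584)/(1 − 0.398×0.584) = −0.186/0.767568 = −0.24232; |u| = 0.24232c.
At |u| = 0.24232c, γ = (1 − 0.058719)^(−1/2) = 1.0307.
Craft A's interval is proper; time dilation gives Δt_B = γΔτ = 1.0307 × 338 minutes = 348.4 minutes.

348.4 minutes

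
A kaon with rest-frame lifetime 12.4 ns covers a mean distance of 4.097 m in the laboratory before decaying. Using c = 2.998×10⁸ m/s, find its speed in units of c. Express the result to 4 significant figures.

Let x = d/(cτ) = 4.097 m / (2.998×10⁸ m/s × 1.240×10^-8 s) = 1.1021. Since d = βγcτ, x = βγ = β/√(1−β²).
Solving: β² = x²/(1+x²) = 1.21462/2.21462 = 0.548455, so β = 0.7406.

0.7406c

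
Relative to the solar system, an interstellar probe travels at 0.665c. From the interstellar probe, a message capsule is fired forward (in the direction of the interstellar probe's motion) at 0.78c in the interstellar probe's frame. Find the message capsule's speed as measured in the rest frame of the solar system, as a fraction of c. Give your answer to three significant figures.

In units of c, u = (u' + v)/(1 + u'v) with u' = 0.78 and v = 0.665.
Numerator: 0.78 + 0.665 = 1.445. Denominator: 1 + (0.78)(0.665) = 1.5187.
u = 1.445/1.5187 = 0.95147, so the speed is 0.951c.

0.951c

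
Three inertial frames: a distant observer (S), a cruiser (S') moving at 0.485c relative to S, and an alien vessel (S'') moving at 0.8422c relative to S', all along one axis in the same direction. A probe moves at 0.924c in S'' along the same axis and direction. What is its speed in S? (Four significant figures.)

0.9977c

Compose velocities in two stages. Stage 1 (into S'): u₁ = (0.924+0.8422)/(1+0.924×0.8422) = 0.99326.
Stage 2 (into S): u = (0.99326+0.485)/(1+0.99326×0.485) = 0.99766, so the speed is 0.9977c.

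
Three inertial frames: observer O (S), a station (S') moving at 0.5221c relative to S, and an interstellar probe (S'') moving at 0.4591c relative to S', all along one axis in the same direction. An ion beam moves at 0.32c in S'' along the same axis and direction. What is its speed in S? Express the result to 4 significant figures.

Compose velocities in two stages. Stage 1 (into S'): u₁ = (0.32+0.4591)/(1+0.32×0.4591) = 0.6793.
Stage 2 (into S): u = (0.6793+0.5221)/(1+0.6793×0.5221) = 0.88686, so the speed is 0.8869c.

0.8869c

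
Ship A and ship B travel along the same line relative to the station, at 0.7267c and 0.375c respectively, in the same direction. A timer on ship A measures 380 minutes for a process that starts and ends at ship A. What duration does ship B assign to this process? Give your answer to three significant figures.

Transform ship A's velocity into ship B's frame: (0.7267 − 0.375)/(1 − 0.7267·0.375) = 0.3517/0.7274875, so the relative speed is 0.48344c.
At |u| = 0.48344c, γ = (1 − 0.233714)^(−1/2) = 1.1424.
Ship A's interval is proper; time dilation gives Δt_B = γΔτ = 1.1424 × 380 minutes = 434 minutes.

434 minutes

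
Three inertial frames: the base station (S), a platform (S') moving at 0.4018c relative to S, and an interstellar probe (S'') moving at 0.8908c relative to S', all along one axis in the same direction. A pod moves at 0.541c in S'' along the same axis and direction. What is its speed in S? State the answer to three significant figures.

0.985c

Apply u = (u'+v)/(1+u'v) twice. Pod in the platform frame: (0.541+0.8908)/(1+0.541·0.8908) = 1.4318/1.4819228 = 0.96618c.
That velocity, transformed to the rest frame of the base station: (0.96618+0.4018)/(1+0.96618·0.4018) = 1.36798/1.388211124 = 0.98543c.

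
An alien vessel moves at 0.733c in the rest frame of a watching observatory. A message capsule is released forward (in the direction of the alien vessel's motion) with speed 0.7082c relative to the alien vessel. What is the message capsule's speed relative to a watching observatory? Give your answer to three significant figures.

0.949c

In units of c, u = (u' + v)/(1 + u'v) with u' = 0.7082 and v = 0.733.
Numerator: 0.7082 + 0.733 = 1.4412. Denominator: 1 + (0.7082)(0.733) = 1.5191106.
u = 1.4412/1.5191106 = 0.94871, so the speed is 0.949c.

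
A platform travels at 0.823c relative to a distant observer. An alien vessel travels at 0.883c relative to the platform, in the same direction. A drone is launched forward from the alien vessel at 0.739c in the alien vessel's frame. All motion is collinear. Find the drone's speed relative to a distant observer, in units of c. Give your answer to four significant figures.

0.9982c

First combine the drone and alien vessel (S''→S'): u₁ = (0.739 + 0.883)/(1 + 0.739×0.883) = 1.622/1.652537 = 0.98152.
Then combine with the platform (S'→S): u = (0.98152 + 0.823)/(1 + 0.98152×0.823) = 1.80452/1.80779096 = 0.99819.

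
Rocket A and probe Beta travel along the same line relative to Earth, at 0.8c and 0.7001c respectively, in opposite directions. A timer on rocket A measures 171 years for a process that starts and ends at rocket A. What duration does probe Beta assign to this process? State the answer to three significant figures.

623 years

Transform rocket A's velocity into probe Beta's frame: (0.8 + 0.7001)/(1 + 0.8·0.7001) = 1.5001/1.56008, so the relative speed is 0.96155c.
At |u| = 0.96155c, γ = (1 − 0.924578)^(−1/2) = 3.6413.
Rocket A's interval is proper; time dilation gives Δt_B = γΔτ = 3.6413 × 171 years = 623 years.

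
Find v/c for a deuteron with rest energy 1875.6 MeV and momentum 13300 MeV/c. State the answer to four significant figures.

pc/(mc²) = 13300/1875.6 = 7.0911 = βγ = β/√(1−β²).
So β² = x²/(1 + x²) with x = 7.0911: x² = 50.2837, β² = 50.2837/51.2837 = 0.980501, β = 0.9902.

0.9902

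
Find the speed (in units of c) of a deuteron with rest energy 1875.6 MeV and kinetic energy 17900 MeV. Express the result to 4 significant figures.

0.9955c

γ = 1 + K/(mc²) = 1 + 17900/1875.6 = 10.544.
β = √(1 − 1/γ²) = √(1 − 0.00899475) = √0.99100525 = 0.9955.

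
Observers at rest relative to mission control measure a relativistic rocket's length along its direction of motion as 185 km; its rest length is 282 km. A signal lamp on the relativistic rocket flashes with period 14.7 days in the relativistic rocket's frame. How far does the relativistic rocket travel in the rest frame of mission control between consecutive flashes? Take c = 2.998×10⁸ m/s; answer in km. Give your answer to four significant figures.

4.381×10^11 km

γ = L₀/L = 282/185 = 1.52432.
β = √(1 − 1/γ²) = 0.75473. Lab-frame period = γτ = 1.52432×14.7 days = 22.408 days. Distance = βc × γτ = 0.75473 × 2.998×10⁸ m/s × 1936051.2 s = 4.3807×10^14 m = 4.381×10^11 km.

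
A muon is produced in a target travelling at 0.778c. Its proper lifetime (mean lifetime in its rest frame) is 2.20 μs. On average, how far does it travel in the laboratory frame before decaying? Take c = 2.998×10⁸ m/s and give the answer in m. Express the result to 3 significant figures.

γ = 1/√(1 − β²) = 1/√(1 − 0.605284) = 1/√0.394716 = 1/0.628264 = 1.5917.
Lab-frame lifetime: Δt = γτ = 1.5917 × 2.20 μs = 3.5017 μs.
Distance: d = vΔt = 0.778 × 2.998×10⁸ m/s × 3.5017×10^-6 s = 817 m.

817 m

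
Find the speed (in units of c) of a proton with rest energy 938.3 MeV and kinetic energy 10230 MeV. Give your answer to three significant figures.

γ = 1 + K/(mc²) = 1 + 10230/938.3 = 11.903.
β = √(1 − 1/γ²) = √(1 − 0.00705809) = √0.99294191 = 0.996.

0.996c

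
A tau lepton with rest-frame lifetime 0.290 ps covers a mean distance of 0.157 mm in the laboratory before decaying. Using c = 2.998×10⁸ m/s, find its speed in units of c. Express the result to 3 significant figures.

Lab distance = (lab lifetime)·v = γτ·βc, so βγ = d/(cτ) = 1.570×10^-4/(2.998×10⁸ × 2.900×10^-13) = 1.8058.
With βγ = 1.8058: γ² = 1 + (βγ)² = 4.26091, and β = (βγ)/γ = 1.8058/2.0642 = 0.875.

0.875c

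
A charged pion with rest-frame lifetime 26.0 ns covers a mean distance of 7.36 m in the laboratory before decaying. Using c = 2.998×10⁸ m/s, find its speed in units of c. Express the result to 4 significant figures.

Lab distance = (lab lifetime)·v = γτ·βc, so βγ = d/(cτ) = 7.360/(2.998×10⁸ × 2.600×10^-8) = 0.94422.
With βγ = 0.94422: γ² = 1 + (βγ)² = 1.891551, and β = (βγ)/γ = 0.94422/1.37534 = 0.6865.

0.6865c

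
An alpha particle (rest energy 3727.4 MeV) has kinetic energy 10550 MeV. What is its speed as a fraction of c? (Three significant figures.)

0.965c

γ = 1 + K/(mc²) = 1 + 10550/3727.4 = 3.8304.
β = √(1 − 1/γ²) = √(1 − 0.0681572) = √0.9318428 = 0.965.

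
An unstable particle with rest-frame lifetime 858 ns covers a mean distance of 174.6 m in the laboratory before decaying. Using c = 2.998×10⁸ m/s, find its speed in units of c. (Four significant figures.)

0.5616c

d = βγcτ ⇒ βγ = d/(cτ) = 174.6 m / (257.2284 m) = 0.67877.
β = (βγ)/√(1+(βγ)²) = 0.67877/√1.460729 = 0.5616.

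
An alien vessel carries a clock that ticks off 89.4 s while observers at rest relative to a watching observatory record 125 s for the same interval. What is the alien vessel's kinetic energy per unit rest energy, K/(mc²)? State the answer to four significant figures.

γ = Δt/Δτ = 125/89.4 = 1.39821.
K/(mc²) = γ − 1 = 1.39821 − 1 = 0.3982.

0.3982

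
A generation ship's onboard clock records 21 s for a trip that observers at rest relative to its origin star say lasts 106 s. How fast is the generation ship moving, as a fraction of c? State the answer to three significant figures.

γ = Δt/Δτ = 106/21 = 5.0476.
β = √(1 − 1/γ²) = √(1 − 0.0392491) = √0.9607509 = 0.980.

0.980c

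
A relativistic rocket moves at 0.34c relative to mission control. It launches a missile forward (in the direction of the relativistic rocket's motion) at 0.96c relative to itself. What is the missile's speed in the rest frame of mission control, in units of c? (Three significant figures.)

0.980c

Relativistic velocity addition: u = (u' + v)/(1 + u'v/c²), with u' = 0.96c and v = 0.34c.
Numerator: 0.96 + 0.34 = 1.3. Denominator: 1 + (0.96)(0.34) = 1.3264.
u = 1.3/1.3264 = 0.9801, so the speed is 0.980c.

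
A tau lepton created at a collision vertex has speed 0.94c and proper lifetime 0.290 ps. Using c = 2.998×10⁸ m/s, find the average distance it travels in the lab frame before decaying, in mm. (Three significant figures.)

γ = 1/√(1 − β²) = 1/√(1 − 0.8836) = 1/√0.1164 = 1/0.341174 = 2.9311.
Lab-frame lifetime: Δt = γτ = 2.9311 × 0.290 ps = 0.85002 ps.
Distance: d = vΔt = 0.94 × 2.998×10⁸ m/s × 8.5002×10^-13 s = 2.40×10^-4 m = 0.240 mm.

0.240 mm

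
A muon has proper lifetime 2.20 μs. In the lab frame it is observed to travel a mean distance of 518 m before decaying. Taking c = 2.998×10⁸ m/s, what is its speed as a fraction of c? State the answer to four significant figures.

d = βγcτ ⇒ βγ = d/(cτ) = 518.0 m / (659.56 m) = 0.78537.
β = (βγ)/√(1+(βγ)²) = 0.78537/√1.616806 = 0.6177.

0.6177c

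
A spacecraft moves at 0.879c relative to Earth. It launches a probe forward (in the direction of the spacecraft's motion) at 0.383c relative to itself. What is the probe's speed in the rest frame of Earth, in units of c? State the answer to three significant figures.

In units of c, u = (u' + v)/(1 + u'v) with u' = 0.383 and v = 0.879.
Numerator: 0.383 + 0.879 = 1.262. Denominator: 1 + (0.383)(0.879) = 1.336657.
u = 1.262/1.336657 = 0.94415, so the speed is 0.944c.

0.944c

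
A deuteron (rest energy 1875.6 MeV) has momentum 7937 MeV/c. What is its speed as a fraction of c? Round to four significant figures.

0.9732c

βγ = pc/(mc²) = 7937/1875.6 = 4.2317.
Since γ² = 1 + (βγ)² = 18.9073, γ = √18.9073 = 4.34825, and β = (βγ)/γ = 4.2317/4.34825 = 0.9732.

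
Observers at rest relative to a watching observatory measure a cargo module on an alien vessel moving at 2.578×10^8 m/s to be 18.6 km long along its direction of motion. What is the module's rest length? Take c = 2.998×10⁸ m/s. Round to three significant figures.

36.4 km

β = v/c = (2.578×10^8 m/s)/(2.998×10⁸ m/s) = 0.859907.
Lorentz factor: γ = (1 − 0.73944)^(−1/2) = 1.9591.
Proper length: L₀ = γ·L = 1.9591 × 18.6 = 36.4 km.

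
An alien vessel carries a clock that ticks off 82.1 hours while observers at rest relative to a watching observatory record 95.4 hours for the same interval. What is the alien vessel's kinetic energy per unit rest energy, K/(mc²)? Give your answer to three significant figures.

From Δt = γΔτ: γ = 95.4/82.1 = 1.162.
K/(mc²) = γ − 1 = 1.162 − 1 = 0.162.

0.162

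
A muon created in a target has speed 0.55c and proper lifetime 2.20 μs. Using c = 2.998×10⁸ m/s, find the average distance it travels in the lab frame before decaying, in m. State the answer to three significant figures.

γ = 1/√(1 − β²) = 1/√(1 − 0.3025) = 1/√0.6975 = 1/0.835165 = 1.1974.
Lab-frame lifetime: Δt = γτ = 1.1974 × 2.20 μs = 2.6343 μs.
Distance: d = vΔt = 0.55 × 2.998×10⁸ m/s × 2.6343×10^-6 s = 434 m.

434 m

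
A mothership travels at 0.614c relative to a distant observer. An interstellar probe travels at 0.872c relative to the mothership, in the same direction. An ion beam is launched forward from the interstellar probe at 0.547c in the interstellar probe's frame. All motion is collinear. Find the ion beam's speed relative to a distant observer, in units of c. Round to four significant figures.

0.9905c

Compose velocities in two stages. Stage 1 (into S'): u₁ = (0.547+0.872)/(1+0.547×0.872) = 0.96074.
Stage 2 (into S): u = (0.96074+0.614)/(1+0.96074×0.614) = 0.99047, so the speed is 0.9905c.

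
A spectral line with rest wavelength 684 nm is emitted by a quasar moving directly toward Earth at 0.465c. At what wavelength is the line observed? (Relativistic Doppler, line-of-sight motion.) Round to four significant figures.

Relativistic Doppler for wavelength: λ_obs = λ_src · √((1−β)/(1+β)).
With β = 0.465: factor = √(0.535/1.465) = 0.60431.
λ_obs = 684 × 0.60431 = 413.3 nm.

413.3 nm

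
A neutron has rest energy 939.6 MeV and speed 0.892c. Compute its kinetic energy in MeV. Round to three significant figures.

1140 MeV

γ = 1/√(1 − β²) = 1/√(1 − 0.795664) = 1/√0.204336 = 1/0.452035 = 2.2122.
Kinetic energy: K = (γ − 1)mc² = (2.2122 − 1) × 939.6 MeV = 1.2122 × 939.6 = 1140 MeV.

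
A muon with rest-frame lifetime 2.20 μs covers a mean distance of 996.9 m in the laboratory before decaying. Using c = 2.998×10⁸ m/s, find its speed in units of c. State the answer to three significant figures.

Let x = d/(cτ) = 996.9 m / (2.998×10⁸ m/s × 2.200×10^-6 s) = 1.5115. Since d = βγcτ, x = βγ = β/√(1−β²).
Solving: β² = x²/(1+x²) = 2.28463/3.28463 = 0.695552, so β = 0.834.

0.834c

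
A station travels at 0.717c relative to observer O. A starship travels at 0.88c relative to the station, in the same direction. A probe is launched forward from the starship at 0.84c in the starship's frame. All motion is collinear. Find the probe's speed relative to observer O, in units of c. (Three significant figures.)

0.998c

Compose velocities in two stages. Stage 1 (into S'): u₁ = (0.84+0.88)/(1+0.84×0.88) = 0.98896.
Stage 2 (into S): u = (0.98896+0.717)/(1+0.98896×0.717) = 0.99817, so the speed is 0.998c.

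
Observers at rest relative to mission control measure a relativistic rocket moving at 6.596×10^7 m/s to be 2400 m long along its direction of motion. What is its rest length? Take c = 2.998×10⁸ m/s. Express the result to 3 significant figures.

β = v/c = (6.596×10^7 m/s)/(2.998×10⁸ m/s) = 0.220013.
With β = 0.220013, γ = 1/√(1 − 0.220013²) = 1/√0.9515943 = 1.0251.
Proper length: L₀ = γ·L = 1.0251 × 2400 = 2460 m.

2460 m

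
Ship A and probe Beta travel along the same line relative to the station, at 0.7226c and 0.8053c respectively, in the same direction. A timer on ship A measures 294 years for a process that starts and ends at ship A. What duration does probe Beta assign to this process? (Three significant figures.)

300 years

Speed of ship A in probe Beta's frame: u = (v_A − v_B)/(1 − v_A v_B/c²) = (0.7226 − 0.8053)/(1 − 0.7226×0.8053) = −0.0827/0.41809022 = −0.1978; |u| = 0.1978c.
γ for this relative speed: γ = 1/√(1 − 0.0391248) = 1.0202.
The clock on ship A records proper time, so probe Beta measures Δt = γΔτ = 1.0202 × 294 = 300 years.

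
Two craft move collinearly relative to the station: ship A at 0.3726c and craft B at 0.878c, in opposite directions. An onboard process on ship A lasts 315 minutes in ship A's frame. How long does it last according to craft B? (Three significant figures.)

941 minutes

The velocity of ship A relative to craft B is (0.3726 + 0.878)c / (1 + 0.3726×0.878) = 0.94233c; relative speed 0.94233c.
At |u| = 0.94233c, γ = (1 − 0.887986)^(−1/2) = 2.9879.
Ship A's interval is proper; time dilation gives Δt_B = γΔτ = 2.9879 × 315 minutes = 941 minutes.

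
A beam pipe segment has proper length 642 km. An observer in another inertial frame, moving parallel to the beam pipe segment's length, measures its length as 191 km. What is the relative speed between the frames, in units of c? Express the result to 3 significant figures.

Length contraction gives γ = L₀/L = 642/191 = 3.3613.
β = √(1 − 1/γ²) = √0.911491 = 0.955.

0.955c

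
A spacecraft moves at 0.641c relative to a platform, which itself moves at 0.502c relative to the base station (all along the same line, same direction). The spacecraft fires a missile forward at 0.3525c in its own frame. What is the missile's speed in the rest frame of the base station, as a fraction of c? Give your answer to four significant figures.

Apply u = (u'+v)/(1+u'v) twice. Missile in the platform frame: (0.3525+0.641)/(1+0.3525·0.641) = 0.9935/1.2259525 = 0.81039c.
That velocity, transformed to the rest frame of the base station: (0.81039+0.502)/(1+0.81039·0.502) = 1.31239/1.40681578 = 0.93288c.

0.9329c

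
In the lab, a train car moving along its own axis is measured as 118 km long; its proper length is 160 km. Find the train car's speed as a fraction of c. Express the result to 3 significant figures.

Length contraction gives γ = L₀/L = 160/118 = 1.3559.
β = √(1 − 1/γ²) = √0.456068 = 0.675.

0.675c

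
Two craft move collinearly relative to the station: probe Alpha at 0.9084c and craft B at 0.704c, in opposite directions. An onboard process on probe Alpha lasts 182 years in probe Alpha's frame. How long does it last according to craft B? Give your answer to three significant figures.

1000 years

Transform probe Alpha's velocity into craft B's frame: (0.9084 + 0.704)/(1 + 0.9084·0.704) = 1.6124/1.6395136, so the relative speed is 0.98346c.
γ for this relative speed: γ = 1/√(1 − 0.967194) = 5.5211.
The clock on probe Alpha records proper time, so craft B measures Δt = γΔτ = 5.5211 × 182 = 1000 years.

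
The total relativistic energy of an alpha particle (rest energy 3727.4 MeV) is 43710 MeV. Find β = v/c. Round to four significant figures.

γ = E/(mc²) = 43710/3727.4 = 11.727.
β = √(1 − 1/γ²) = √(1 − 0.00727154) = √0.99272846 = 0.9964.

0.9964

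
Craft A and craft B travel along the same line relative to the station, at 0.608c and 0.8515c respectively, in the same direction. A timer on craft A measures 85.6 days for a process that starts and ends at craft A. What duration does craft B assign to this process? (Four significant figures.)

Speed of craft A in craft B's frame: u = (v_A − v_B)/(1 − v_A v_B/c²) = (0.608 − 0.8515)/(1 − 0.608×0.8515) = −0.2435/0.482288 = −0.50489; |u| = 0.50489c.
γ for this relative speed: γ = 1/√(1 − 0.254914) = 1.1585.
The clock on craft A records proper time, so craft B measures Δt = γΔτ = 1.1585 × 85.6 = 99.17 days.

99.17 days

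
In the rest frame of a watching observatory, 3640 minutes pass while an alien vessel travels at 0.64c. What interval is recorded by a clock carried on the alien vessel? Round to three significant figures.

β² = 0.4096, so γ = 1/√0.5904 = 1.3014.
The moving clock records proper time: Δτ = Δt/γ = 3640/1.3014 = 2800 minutes.

2800 minutes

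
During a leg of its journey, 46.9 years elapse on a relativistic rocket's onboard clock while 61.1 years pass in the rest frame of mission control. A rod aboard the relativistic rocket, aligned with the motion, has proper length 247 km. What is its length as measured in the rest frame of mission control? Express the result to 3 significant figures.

γ = Δt/Δτ = 61.1/46.9 = 1.30277.
L = L₀/γ = 247/1.30277 = 190 km.

190 km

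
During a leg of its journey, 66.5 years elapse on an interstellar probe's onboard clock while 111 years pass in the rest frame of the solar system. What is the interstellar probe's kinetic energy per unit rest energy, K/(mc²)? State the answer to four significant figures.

0.6692

The time-dilation ratio gives γ = 111/66.5 = 1.66917.
K/(mc²) = γ − 1 = 1.66917 − 1 = 0.6692.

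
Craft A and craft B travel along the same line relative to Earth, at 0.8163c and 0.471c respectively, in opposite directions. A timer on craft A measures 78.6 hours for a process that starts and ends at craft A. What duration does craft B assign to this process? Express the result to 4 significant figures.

The velocity of craft A relative to craft B is (0.8163 + 0.471)c / (1 + 0.8163×0.471) = 0.92981c; relative speed 0.92981c.
At |u| = 0.92981c, γ = (1 − 0.864547)^(−1/2) = 2.7171.
Craft A's interval is proper; time dilation gives Δt_B = γΔτ = 2.7171 × 78.6 hours = 213.6 hours.

213.6 hours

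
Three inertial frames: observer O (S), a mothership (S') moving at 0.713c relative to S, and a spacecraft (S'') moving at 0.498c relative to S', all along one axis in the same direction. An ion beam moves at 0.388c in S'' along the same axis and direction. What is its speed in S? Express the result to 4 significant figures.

Compose velocities in two stages. Stage 1 (into S'): u₁ = (0.388+0.498)/(1+0.388×0.498) = 0.74253.
Stage 2 (into S): u = (0.74253+0.713)/(1+0.74253×0.713) = 0.95169, so the speed is 0.9517c.

0.9517c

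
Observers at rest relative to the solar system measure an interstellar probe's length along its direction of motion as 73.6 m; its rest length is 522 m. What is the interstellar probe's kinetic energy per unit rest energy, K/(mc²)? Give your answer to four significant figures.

6.092

Length contraction gives γ = L₀/L = 522/73.6 = 7.09239.
Since K = (γ−1)mc², K/(mc²) = 7.09239 − 1 = 6.092.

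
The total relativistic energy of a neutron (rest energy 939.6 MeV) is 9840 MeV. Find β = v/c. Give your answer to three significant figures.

γ = E/(mc²) = 9840/939.6 = 10.473.
β = √(1 − 1/γ²) = √(1 − 0.00911712) = √0.99088288 = 0.995.

0.995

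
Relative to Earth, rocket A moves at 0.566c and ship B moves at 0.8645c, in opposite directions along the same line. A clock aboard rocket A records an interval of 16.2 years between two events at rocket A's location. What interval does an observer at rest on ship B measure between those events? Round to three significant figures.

58.2 years

Transform rocket A's velocity into ship B's frame: (0.566 + 0.8645)/(1 + 0.566·0.8645) = 1.4305/1.489307, so the relative speed is 0.96051c.
γ for this relative speed: γ = 1/√(1 − 0.922579) = 3.5939.
The clock on rocket A records proper time, so ship B measures Δt = γΔτ = 3.5939 × 16.2 = 58.2 years.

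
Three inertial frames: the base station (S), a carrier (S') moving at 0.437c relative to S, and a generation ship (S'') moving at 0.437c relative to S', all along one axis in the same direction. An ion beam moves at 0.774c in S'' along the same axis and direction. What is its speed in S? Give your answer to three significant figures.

0.962c

First combine the ion beam and generation ship (S''→S'): u₁ = (0.774 + 0.437)/(1 + 0.774×0.437) = 1.211/1.338238 = 0.90492.
Then combine with the carrier (S'→S): u = (0.90492 + 0.437)/(1 + 0.90492×0.437) = 1.34192/1.39545004 = 0.96164.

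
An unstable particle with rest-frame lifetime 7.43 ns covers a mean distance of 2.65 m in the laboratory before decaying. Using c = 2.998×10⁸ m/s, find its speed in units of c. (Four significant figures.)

0.7655c

Lab distance = (lab lifetime)·v = γτ·βc, so βγ = d/(cτ) = 2.650/(2.998×10⁸ × 7.430×10^-9) = 1.1897.
With βγ = 1.1897: γ² = 1 + (βγ)² = 2.41539, and β = (βγ)/γ = 1.1897/1.55415 = 0.7655.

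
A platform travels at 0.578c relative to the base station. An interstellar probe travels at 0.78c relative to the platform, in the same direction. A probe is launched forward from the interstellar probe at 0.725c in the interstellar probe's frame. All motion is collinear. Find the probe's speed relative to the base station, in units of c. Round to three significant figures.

Apply u = (u'+v)/(1+u'v) twice. Probe in the platform frame: (0.725+0.78)/(1+0.725·0.78) = 1.505/1.5655 = 0.96135c.
That velocity, transformed to the rest frame of the base station: (0.96135+0.578)/(1+0.96135·0.578) = 1.53935/1.5556603 = 0.98952c.

0.990c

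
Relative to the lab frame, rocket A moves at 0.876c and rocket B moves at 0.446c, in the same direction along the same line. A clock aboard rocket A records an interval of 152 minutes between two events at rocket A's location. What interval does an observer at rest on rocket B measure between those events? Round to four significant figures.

Transform rocket A's velocity into rocket B's frame: (0.876 − 0.446)/(1 − 0.876·0.446) = 0.43/0.609304, so the relative speed is 0.70572c.
γ for this relative speed: γ = 1/√(1 − 0.498041) = 1.4115.
The clock on rocket A records proper time, so rocket B measures Δt = γΔτ = 1.4115 × 152 = 214.5 minutes.

214.5 minutes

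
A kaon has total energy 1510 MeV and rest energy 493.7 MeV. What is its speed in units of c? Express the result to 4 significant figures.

γ = E/(mc²) = 1510/493.7 = 3.0585.
β = √(1 − 1/γ²) = √(1 − 0.106901) = √0.893099 = 0.9450.

0.9450c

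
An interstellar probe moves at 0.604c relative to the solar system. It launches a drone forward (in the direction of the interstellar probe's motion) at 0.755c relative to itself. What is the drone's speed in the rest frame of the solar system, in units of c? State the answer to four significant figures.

0.9334c

In units of c, u = (u' + v)/(1 + u'v) with u' = 0.755 and v = 0.604.
Numerator: 0.755 + 0.604 = 1.359. Denominator: 1 + (0.755)(0.604) = 1.45602.
u = 1.359/1.45602 = 0.93337, so the speed is 0.9334c.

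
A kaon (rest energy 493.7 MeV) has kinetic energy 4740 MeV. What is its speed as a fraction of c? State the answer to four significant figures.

0.9955c

K = (γ−1)mc², so γ = 1 + 4740/493.7 = 10.601.
Then v/c = √(1 − γ⁻²) = √(1 − 0.00889829) = √0.99110171 = 0.9955.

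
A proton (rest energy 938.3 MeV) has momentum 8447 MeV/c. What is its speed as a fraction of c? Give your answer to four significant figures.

0.9939c

βγ = pc/(mc²) = 8447/938.3 = 9.0025.
Since γ² = 1 + (βγ)² = 82.045, γ = √82.045 = 9.05787, and β = (βγ)/γ = 9.0025/9.05787 = 0.9939.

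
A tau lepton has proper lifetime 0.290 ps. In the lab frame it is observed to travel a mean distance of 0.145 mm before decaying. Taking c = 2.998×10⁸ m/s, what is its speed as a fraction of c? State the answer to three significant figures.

0.858c

Let x = d/(cτ) = 1.450×10^-4 m / (2.998×10⁸ m/s × 2.900×10^-13 s) = 1.6678. Since d = βγcτ, x = βγ = β/√(1−β²).
Solving: β² = x²/(1+x²) = 2.78156/3.78156 = 0.735559, so β = 0.858.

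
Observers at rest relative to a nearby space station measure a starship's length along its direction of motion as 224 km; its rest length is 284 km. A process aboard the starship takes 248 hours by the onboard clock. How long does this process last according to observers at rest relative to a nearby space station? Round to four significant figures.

Length contraction gives γ = L₀/L = 284/224 = 1.26786.
Δt = γΔτ = 1.26786 × 248 = 314.4 hours.

314.4 hours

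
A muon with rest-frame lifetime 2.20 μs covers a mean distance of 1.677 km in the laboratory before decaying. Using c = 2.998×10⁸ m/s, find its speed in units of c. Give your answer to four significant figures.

Lab distance = (lab lifetime)·v = γτ·βc, so βγ = d/(cτ) = 1677/(2.998×10⁸ × 2.200×10^-6) = 2.5426.
With βγ = 2.5426: γ² = 1 + (βγ)² = 7.46481, and β = (βγ)/γ = 2.5426/2.73218 = 0.9306.

0.9306c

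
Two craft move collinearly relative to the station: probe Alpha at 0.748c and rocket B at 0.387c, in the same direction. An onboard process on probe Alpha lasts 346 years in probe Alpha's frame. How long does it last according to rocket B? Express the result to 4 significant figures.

401.7 years

Transform probe Alpha's velocity into rocket B's frame: (0.748 − 0.387)/(1 − 0.748·0.387) = 0.361/0.710524, so the relative speed is 0.50808c.
At |u| = 0.50808c, γ = (1 − 0.258145)^(−1/2) = 1.161.
Probe Alpha's interval is proper; time dilation gives Δt_B = γΔτ = 1.161 × 346 years = 401.7 years.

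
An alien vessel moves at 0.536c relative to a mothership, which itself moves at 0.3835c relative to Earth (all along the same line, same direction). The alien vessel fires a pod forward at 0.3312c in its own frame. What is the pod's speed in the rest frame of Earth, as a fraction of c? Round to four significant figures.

Apply u = (u'+v)/(1+u'v) twice. Pod in the mothership frame: (0.3312+0.536)/(1+0.3312·0.536) = 0.8672/1.1775232 = 0.73646c.
That velocity, transformed to the rest frame of Earth: (0.73646+0.3835)/(1+0.73646·0.3835) = 1.11996/1.28243241 = 0.87331c.

0.8733c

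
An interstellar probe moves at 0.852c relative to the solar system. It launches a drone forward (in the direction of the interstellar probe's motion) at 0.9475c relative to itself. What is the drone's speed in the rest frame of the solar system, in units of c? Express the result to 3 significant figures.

0.996c

Relativistic velocity addition: u = (u' + v)/(1 + u'v/c²), with u' = 0.9475c and v = 0.852c.
Numerator: 0.9475 + 0.852 = 1.7995. Denominator: 1 + (0.9475)(0.852) = 1.80727.
u = 1.7995/1.80727 = 0.9957, so the speed is 0.996c.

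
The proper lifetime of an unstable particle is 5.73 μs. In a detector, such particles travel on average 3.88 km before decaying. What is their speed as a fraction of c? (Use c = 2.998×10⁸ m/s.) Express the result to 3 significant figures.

Let x = d/(cτ) = 3880 m / (2.998×10⁸ m/s × 5.730×10^-6 s) = 2.2586. Since d = βγcτ, x = βγ = β/√(1−β²).
Solving: β² = x²/(1+x²) = 5.10127/6.10127 = 0.8361, so β = 0.914.

0.914c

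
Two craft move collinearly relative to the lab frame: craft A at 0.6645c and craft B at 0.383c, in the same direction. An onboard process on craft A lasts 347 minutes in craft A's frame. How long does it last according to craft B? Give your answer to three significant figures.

375 minutes

The velocity of craft A relative to craft B is (0.6645 − 0.383)c / (1 − 0.6645×0.383) = 0.3776c; relative speed 0.3776c.
At |u| = 0.3776c, γ = (1 − 0.142582)^(−1/2) = 1.08.
Craft A's interval is proper; time dilation gives Δt_B = γΔτ = 1.08 × 347 minutes = 375 minutes.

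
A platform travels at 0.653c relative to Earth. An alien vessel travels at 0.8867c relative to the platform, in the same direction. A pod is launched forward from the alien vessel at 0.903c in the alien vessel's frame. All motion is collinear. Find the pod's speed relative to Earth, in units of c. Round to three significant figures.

0.999c

Compose velocities in two stages. Stage 1 (into S'): u₁ = (0.903+0.8867)/(1+0.903×0.8867) = 0.9939.
Stage 2 (into S): u = (0.9939+0.653)/(1+0.9939×0.653) = 0.99872, so the speed is 0.999c.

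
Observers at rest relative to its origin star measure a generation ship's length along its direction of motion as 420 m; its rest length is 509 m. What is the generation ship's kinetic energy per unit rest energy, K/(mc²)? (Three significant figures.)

0.212

γ = L₀/L = 509/420 = 1.2119.
K/(mc²) = γ − 1 = 1.2119 − 1 = 0.212.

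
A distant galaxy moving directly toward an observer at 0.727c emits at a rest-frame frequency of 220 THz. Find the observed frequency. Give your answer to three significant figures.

Relativistic Doppler (source moving toward): f_obs = f_src · √((1+β)/(1−β)).
With β = 0.727: factor = √(1.727/0.273) = 2.5152.
f_obs = 220 × 2.5152 = 553 THz.

553 THz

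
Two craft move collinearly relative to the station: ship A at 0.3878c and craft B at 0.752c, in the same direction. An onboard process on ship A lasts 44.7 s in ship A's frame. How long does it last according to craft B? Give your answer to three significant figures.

Speed of ship A in craft B's frame: u = (v_A − v_B)/(1 − v_A v_B/c²) = (0.3878 − 0.752)/(1 − 0.3878×0.752) = −0.3642/0.7083744 = −0.51413; |u| = 0.51413c.
At |u| = 0.51413c, γ = (1 − 0.26433)^(−1/2) = 1.1659.
Ship A's interval is proper; time dilation gives Δt_B = γΔτ = 1.1659 × 44.7 s = 52.1 s.

52.1 s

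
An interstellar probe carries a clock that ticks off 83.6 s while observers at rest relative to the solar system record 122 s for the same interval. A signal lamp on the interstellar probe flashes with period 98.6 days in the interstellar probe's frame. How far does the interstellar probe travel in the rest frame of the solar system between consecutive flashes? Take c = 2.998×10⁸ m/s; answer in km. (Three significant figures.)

2.71×10^12 km

The time-dilation ratio gives γ = 122/83.6 = 1.45933.
β = √(1 − 1/γ²) = 0.72831. Lab-frame period = γτ = 1.45933×98.6 days = 143.89 days. Distance = βc × γτ = 0.72831 × 2.998×10⁸ m/s × 12432096 s = 2.7145×10^15 m = 2.71×10^12 km.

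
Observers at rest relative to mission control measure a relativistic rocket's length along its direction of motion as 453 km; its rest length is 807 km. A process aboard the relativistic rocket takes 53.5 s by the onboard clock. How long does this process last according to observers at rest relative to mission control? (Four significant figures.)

From L = L₀/γ: γ = 807/453 = 1.78146.
The same γ dilates the second interval: 1.78146 × 53.5 s = 95.31 s.

95.31 s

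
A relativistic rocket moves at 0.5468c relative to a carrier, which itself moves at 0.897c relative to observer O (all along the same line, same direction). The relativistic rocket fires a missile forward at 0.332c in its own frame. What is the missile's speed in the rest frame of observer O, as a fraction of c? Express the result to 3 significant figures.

Compose velocities in two stages. Stage 1 (into S'): u₁ = (0.332+0.5468)/(1+0.332×0.5468) = 0.74378.
Stage 2 (into S): u = (0.74378+0.897)/(1+0.74378×0.897) = 0.98417, so the speed is 0.984c.

0.984c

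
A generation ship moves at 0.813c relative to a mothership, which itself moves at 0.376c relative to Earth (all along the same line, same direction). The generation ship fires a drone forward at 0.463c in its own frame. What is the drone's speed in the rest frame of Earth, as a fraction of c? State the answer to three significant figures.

0.966c

Compose velocities in two stages. Stage 1 (into S'): u₁ = (0.463+0.813)/(1+0.463×0.813) = 0.92704.
Stage 2 (into S): u = (0.92704+0.376)/(1+0.92704×0.376) = 0.96624, so the speed is 0.966c.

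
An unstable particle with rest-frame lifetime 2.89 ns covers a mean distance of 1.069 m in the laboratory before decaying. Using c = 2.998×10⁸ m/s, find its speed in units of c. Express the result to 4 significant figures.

Let x = d/(cτ) = 1.069 m / (2.998×10⁸ m/s × 2.890×10^-9 s) = 1.2338. Since d = βγcτ, x = βγ = β/√(1−β²).
Solving: β² = x²/(1+x²) = 1.52226/2.52226 = 0.60353, so β = 0.7769.

0.7769c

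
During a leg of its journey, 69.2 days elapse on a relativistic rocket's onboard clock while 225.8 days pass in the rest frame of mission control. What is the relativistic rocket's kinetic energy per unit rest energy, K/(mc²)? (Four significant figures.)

γ = Δt/Δτ = 225.8/69.2 = 3.26301.
K/(mc²) = γ − 1 = 3.26301 − 1 = 2.263.

2.263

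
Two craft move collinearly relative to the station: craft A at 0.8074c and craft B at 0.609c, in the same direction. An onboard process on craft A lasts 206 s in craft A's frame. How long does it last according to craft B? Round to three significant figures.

224 s

Transform craft A's velocity into craft B's frame: (0.8074 − 0.609)/(1 − 0.8074·0.609) = 0.1984/0.5082934, so the relative speed is 0.39033c.
At |u| = 0.39033c, γ = (1 − 0.152358)^(−1/2) = 1.0862.
Craft A's interval is proper; time dilation gives Δt_B = γΔτ = 1.0862 × 206 s = 224 s.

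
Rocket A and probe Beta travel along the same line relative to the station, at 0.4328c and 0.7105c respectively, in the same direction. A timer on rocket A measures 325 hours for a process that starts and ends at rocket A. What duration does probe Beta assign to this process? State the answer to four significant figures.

Speed of rocket A in probe Beta's frame: u = (v_A − v_B)/(1 − v_A v_B/c²) = (0.4328 − 0.7105)/(1 − 0.4328×0.7105) = −0.2777/0.6924956 = −0.40101; |u| = 0.40101c.
At |u| = 0.40101c, γ = (1 − 0.160809)^(−1/2) = 1.0916.
The clock on rocket A records proper time, so probe Beta measures Δt = γΔτ = 1.0916 × 325 = 354.8 hours.

354.8 hours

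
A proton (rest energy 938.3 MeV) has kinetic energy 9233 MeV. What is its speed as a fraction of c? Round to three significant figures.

K = (γ−1)mc², so γ = 1 + 9233/938.3 = 10.84.
Then v/c = √(1 − γ⁻²) = √(1 − 0.00851023) = √0.99148977 = 0.996.

0.996c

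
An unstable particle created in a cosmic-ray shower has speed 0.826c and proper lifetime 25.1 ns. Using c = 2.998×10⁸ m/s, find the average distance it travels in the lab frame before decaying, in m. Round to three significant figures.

With β = 0.826, γ = 1/√(1 − 0.826²) = 1/√0.317724 = 1.7741.
Lab-frame lifetime: Δt = γτ = 1.7741 × 25.1 ns = 44.53 ns.
Distance: d = vΔt = 0.826 × 2.998×10⁸ m/s × 4.4530×10^-8 s = 11.0 m.

11.0 m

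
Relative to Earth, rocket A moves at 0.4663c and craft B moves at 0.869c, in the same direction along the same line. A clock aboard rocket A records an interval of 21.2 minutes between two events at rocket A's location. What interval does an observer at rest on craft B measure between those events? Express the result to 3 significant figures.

Transform rocket A's velocity into craft B's frame: (0.4663 − 0.869)/(1 − 0.4663·0.869) = −0.4027/0.5947853, so the relative speed is 0.67705c.
At |u| = 0.67705c, γ = (1 − 0.458397)^(−1/2) = 1.3588.
Rocket A's interval is proper; time dilation gives Δt_B = γΔτ = 1.3588 × 21.2 minutes = 28.8 minutes.

28.8 minutes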